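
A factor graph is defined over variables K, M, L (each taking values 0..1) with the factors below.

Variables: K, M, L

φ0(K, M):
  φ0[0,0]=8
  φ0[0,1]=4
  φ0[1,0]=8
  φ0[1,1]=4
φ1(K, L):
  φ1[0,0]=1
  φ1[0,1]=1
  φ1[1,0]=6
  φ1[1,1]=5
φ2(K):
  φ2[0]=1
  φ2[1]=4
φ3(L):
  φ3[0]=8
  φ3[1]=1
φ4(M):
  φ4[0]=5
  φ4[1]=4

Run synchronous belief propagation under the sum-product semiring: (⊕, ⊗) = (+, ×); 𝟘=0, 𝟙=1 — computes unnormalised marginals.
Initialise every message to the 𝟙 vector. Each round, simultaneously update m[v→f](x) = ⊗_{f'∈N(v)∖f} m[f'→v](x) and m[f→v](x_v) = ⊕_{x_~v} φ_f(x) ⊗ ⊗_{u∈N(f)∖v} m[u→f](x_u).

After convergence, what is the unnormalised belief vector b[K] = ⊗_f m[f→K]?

init: all messages = 𝟙 over 2 values
r1 m[φ0→K] = [12, 12]
r1 m[φ0→M] = [16, 8]
r1 m[φ1→K] = [2, 11]
r1 m[φ1→L] = [7, 6]
r1 m[φ2→K] = [1, 4]
r1 m[φ3→L] = [8, 1]
r1 m[φ4→M] = [5, 4]
r1 m[K→φ0] = [1, 1]
r1 m[K→φ1] = [1, 1]
r1 m[K→φ2] = [1, 1]
r1 m[M→φ0] = [1, 1]
r1 m[M→φ4] = [1, 1]
r1 m[L→φ1] = [1, 1]
r1 m[L→φ3] = [1, 1]
r2 m[φ0→K] = [12, 12]
r2 m[φ0→M] = [16, 8]
r2 m[φ1→K] = [2, 11]
r2 m[φ1→L] = [7, 6]
r2 m[φ2→K] = [1, 4]
r2 m[φ3→L] = [8, 1]
r2 m[φ4→M] = [5, 4]
r2 m[K→φ0] = [2, 44]
r2 m[K→φ1] = [12, 48]
r2 m[K→φ2] = [24, 132]
r2 m[M→φ0] = [5, 4]
r2 m[M→φ4] = [16, 8]
r2 m[L→φ1] = [8, 1]
r2 m[L→φ3] = [7, 6]
r3 m[φ0→K] = [56, 56]
r3 m[φ0→M] = [368, 184]
r3 m[φ1→K] = [9, 53]
r3 m[φ1→L] = [300, 252]
r3 m[φ2→K] = [1, 4]
r3 m[φ3→L] = [8, 1]
r3 m[φ4→M] = [5, 4]
r3 m[K→φ0] = [2, 44]
r3 m[K→φ1] = [12, 48]
r3 m[K→φ2] = [24, 132]
r3 m[M→φ0] = [5, 4]
r3 m[M→φ4] = [16, 8]
r3 m[L→φ1] = [8, 1]
r3 m[L→φ3] = [7, 6]
r4 m[φ0→K] = [56, 56]
r4 m[φ0→M] = [368, 184]
r4 m[φ1→K] = [9, 53]
r4 m[φ1→L] = [300, 252]
r4 m[φ2→K] = [1, 4]
r4 m[φ3→L] = [8, 1]
r4 m[φ4→M] = [5, 4]
r4 m[K→φ0] = [9, 212]
r4 m[K→φ1] = [56, 224]
r4 m[K→φ2] = [504, 2968]
r4 m[M→φ0] = [5, 4]
r4 m[M→φ4] = [368, 184]
r4 m[L→φ1] = [8, 1]
r4 m[L→φ3] = [300, 252]
r5 m[φ0→K] = [56, 56]
r5 m[φ0→M] = [1768, 884]
r5 m[φ1→K] = [9, 53]
r5 m[φ1→L] = [1400, 1176]
r5 m[φ2→K] = [1, 4]
r5 m[φ3→L] = [8, 1]
r5 m[φ4→M] = [5, 4]
r5 m[K→φ0] = [9, 212]
r5 m[K→φ1] = [56, 224]
r5 m[K→φ2] = [504, 2968]
r5 m[M→φ0] = [5, 4]
r5 m[M→φ4] = [368, 184]
r5 m[L→φ1] = [8, 1]
r5 m[L→φ3] = [300, 252]
r6 m[φ0→K] = [56, 56]
r6 m[φ0→M] = [1768, 884]
r6 m[φ1→K] = [9, 53]
r6 m[φ1→L] = [1400, 1176]
r6 m[φ2→K] = [1, 4]
r6 m[φ3→L] = [8, 1]
r6 m[φ4→M] = [5, 4]
r6 m[K→φ0] = [9, 212]
r6 m[K→φ1] = [56, 224]
r6 m[K→φ2] = [504, 2968]
r6 m[M→φ0] = [5, 4]
r6 m[M→φ4] = [1768, 884]
r6 m[L→φ1] = [8, 1]
r6 m[L→φ3] = [1400, 1176]
r7 m[φ0→K] = [56, 56]
r7 m[φ0→M] = [1768, 884]
r7 m[φ1→K] = [9, 53]
r7 m[φ1→L] = [1400, 1176]
r7 m[φ2→K] = [1, 4]
r7 m[φ3→L] = [8, 1]
r7 m[φ4→M] = [5, 4]
r7 m[K→φ0] = [9, 212]
r7 m[K→φ1] = [56, 224]
r7 m[K→φ2] = [504, 2968]
r7 m[M→φ0] = [5, 4]
r7 m[M→φ4] = [1768, 884]
r7 m[L→φ1] = [8, 1]
r7 m[L→φ3] = [1400, 1176]
fixed point reached at round 7
b[K] = ⊗ incoming = [504, 11872]

b[K] = [504, 11872]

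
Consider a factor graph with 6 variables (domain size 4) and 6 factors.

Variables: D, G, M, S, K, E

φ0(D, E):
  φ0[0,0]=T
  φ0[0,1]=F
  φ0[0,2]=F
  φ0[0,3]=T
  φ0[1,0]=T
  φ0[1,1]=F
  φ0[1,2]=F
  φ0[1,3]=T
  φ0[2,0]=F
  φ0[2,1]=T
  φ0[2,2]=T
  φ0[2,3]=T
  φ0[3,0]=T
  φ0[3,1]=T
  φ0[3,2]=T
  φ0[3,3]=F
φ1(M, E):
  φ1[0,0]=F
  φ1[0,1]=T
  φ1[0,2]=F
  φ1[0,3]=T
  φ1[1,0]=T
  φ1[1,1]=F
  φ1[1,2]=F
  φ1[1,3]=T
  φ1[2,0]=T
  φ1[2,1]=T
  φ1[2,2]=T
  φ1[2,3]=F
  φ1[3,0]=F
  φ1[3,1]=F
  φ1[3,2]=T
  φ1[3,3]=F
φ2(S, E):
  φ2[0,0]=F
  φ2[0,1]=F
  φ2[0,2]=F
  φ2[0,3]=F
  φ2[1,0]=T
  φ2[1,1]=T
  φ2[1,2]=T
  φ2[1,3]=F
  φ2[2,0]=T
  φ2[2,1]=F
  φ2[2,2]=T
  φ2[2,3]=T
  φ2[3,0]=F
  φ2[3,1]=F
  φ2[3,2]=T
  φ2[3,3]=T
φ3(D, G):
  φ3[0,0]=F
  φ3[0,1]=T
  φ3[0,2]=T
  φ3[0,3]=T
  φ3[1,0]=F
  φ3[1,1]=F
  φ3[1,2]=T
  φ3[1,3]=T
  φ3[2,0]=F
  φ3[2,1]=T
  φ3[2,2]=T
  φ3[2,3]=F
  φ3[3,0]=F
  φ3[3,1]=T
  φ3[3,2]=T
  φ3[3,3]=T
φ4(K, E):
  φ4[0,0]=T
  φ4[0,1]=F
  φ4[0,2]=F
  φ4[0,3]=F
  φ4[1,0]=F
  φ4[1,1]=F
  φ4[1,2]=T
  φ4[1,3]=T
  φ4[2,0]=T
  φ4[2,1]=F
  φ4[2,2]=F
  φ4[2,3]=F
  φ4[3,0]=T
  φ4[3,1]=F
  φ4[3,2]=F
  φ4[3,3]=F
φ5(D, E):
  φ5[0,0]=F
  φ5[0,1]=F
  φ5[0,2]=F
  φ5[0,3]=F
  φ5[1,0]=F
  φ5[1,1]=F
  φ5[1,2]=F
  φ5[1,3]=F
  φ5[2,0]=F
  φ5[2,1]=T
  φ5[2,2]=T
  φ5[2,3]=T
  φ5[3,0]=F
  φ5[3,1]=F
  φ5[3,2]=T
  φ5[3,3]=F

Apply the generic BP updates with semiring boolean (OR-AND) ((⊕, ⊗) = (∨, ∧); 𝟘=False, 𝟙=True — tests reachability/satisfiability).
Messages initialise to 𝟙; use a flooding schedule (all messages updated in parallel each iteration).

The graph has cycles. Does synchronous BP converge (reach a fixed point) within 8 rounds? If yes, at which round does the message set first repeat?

init: all messages = 𝟙 over 4 values
r1 m[φ0→D] = [T, T, T, T]
r1 m[φ0→E] = [T, T, T, T]
r1 m[φ1→M] = [T, T, T, T]
r1 m[φ1→E] = [T, T, T, T]
r1 m[φ2→S] = [F, T, T, T]
r1 m[φ2→E] = [T, T, T, T]
r1 m[φ3→D] = [T, T, T, T]
r1 m[φ3→G] = [F, T, T, T]
r1 m[φ4→K] = [T, T, T, T]
r1 m[φ4→E] = [T, F, T, T]
r1 m[φ5→D] = [F, F, T, T]
r1 m[φ5→E] = [F, T, T, T]
r1 m[D→φ0] = [T, T, T, T]
r1 m[D→φ3] = [T, T, T, T]
r1 m[D→φ5] = [T, T, T, T]
r1 m[G→φ3] = [T, T, T, T]
r1 m[M→φ1] = [T, T, T, T]
r1 m[S→φ2] = [T, T, T, T]
r1 m[K→φ4] = [T, T, T, T]
r1 m[E→φ0] = [T, T, T, T]
r1 m[E→φ1] = [T, T, T, T]
r1 m[E→φ2] = [T, T, T, T]
r1 m[E→φ4] = [T, T, T, T]
r1 m[E→φ5] = [T, T, T, T]
r2 m[φ0→D] = [T, T, T, T]
r2 m[φ0→E] = [T, T, T, T]
r2 m[φ1→M] = [T, T, T, T]
r2 m[φ1→E] = [T, T, T, T]
r2 m[φ2→S] = [F, T, T, T]
r2 m[φ2→E] = [T, T, T, T]
r2 m[φ3→D] = [T, T, T, T]
r2 m[φ3→G] = [F, T, T, T]
r2 m[φ4→K] = [T, T, T, T]
r2 m[φ4→E] = [T, F, T, T]
r2 m[φ5→D] = [F, F, T, T]
r2 m[φ5→E] = [F, T, T, T]
r2 m[D→φ0] = [F, F, T, T]
r2 m[D→φ3] = [F, F, T, T]
r2 m[D→φ5] = [T, T, T, T]
r2 m[G→φ3] = [T, T, T, T]
r2 m[M→φ1] = [T, T, T, T]
r2 m[S→φ2] = [T, T, T, T]
r2 m[K→φ4] = [T, T, T, T]
r2 m[E→φ0] = [F, F, T, T]
r2 m[E→φ1] = [F, F, T, T]
r2 m[E→φ2] = [F, F, T, T]
r2 m[E→φ4] = [F, T, T, T]
r2 m[E→φ5] = [T, F, T, T]
r3 m[φ0→D] = [T, T, T, T]
r3 m[φ0→E] = [T, T, T, T]
r3 m[φ1→M] = [T, T, T, T]
r3 m[φ1→E] = [T, T, T, T]
r3 m[φ2→S] = [F, T, T, T]
r3 m[φ2→E] = [T, T, T, T]
r3 m[φ3→D] = [T, T, T, T]
r3 m[φ3→G] = [F, T, T, T]
r3 m[φ4→K] = [F, T, F, F]
r3 m[φ4→E] = [T, F, T, T]
r3 m[φ5→D] = [F, F, T, T]
r3 m[φ5→E] = [F, T, T, T]
r3 m[D→φ0] = [F, F, T, T]
r3 m[D→φ3] = [F, F, T, T]
r3 m[D→φ5] = [T, T, T, T]
r3 m[G→φ3] = [T, T, T, T]
r3 m[M→φ1] = [T, T, T, T]
r3 m[S→φ2] = [T, T, T, T]
r3 m[K→φ4] = [T, T, T, T]
r3 m[E→φ0] = [F, F, T, T]
r3 m[E→φ1] = [F, F, T, T]
r3 m[E→φ2] = [F, F, T, T]
r3 m[E→φ4] = [F, T, T, T]
r3 m[E→φ5] = [T, F, T, T]
r4 m[φ0→D] = [T, T, T, T]
r4 m[φ0→E] = [T, T, T, T]
r4 m[φ1→M] = [T, T, T, T]
r4 m[φ1→E] = [T, T, T, T]
r4 m[φ2→S] = [F, T, T, T]
r4 m[φ2→E] = [T, T, T, T]
r4 m[φ3→D] = [T, T, T, T]
r4 m[φ3→G] = [F, T, T, T]
r4 m[φ4→K] = [F, T, F, F]
r4 m[φ4→E] = [T, F, T, T]
r4 m[φ5→D] = [F, F, T, T]
r4 m[φ5→E] = [F, T, T, T]
r4 m[D→φ0] = [F, F, T, T]
r4 m[D→φ3] = [F, F, T, T]
r4 m[D→φ5] = [T, T, T, T]
r4 m[G→φ3] = [T, T, T, T]
r4 m[M→φ1] = [T, T, T, T]
r4 m[S→φ2] = [T, T, T, T]
r4 m[K→φ4] = [T, T, T, T]
r4 m[E→φ0] = [F, F, T, T]
r4 m[E→φ1] = [F, F, T, T]
r4 m[E→φ2] = [F, F, T, T]
r4 m[E→φ4] = [F, T, T, T]
r4 m[E→φ5] = [T, F, T, T]
fixed point reached at round 4
messages reach a fixed point at round 4

CONVERGED at round 4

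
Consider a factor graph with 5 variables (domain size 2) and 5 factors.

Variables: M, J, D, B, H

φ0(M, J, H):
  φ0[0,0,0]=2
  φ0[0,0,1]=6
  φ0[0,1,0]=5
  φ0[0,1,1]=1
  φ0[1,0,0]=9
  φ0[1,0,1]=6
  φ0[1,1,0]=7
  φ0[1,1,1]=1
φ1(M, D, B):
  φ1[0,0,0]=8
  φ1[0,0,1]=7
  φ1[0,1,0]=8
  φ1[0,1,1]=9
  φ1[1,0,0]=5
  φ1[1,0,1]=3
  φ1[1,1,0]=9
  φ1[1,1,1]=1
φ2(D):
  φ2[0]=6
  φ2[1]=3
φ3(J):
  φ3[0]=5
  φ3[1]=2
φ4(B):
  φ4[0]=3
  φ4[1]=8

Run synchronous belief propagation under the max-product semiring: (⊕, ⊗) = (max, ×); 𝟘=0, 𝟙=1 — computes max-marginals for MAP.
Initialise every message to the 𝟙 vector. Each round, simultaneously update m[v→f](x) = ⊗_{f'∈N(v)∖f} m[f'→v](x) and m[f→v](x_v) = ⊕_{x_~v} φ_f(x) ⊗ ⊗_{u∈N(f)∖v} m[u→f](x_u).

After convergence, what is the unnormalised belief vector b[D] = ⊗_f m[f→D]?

init: all messages = 𝟙 over 2 values
r1 m[φ0→M] = [6, 9]
r1 m[φ0→J] = [9, 7]
r1 m[φ0→H] = [9, 6]
r1 m[φ1→M] = [9, 9]
r1 m[φ1→D] = [8, 9]
r1 m[φ1→B] = [9, 9]
r1 m[φ2→D] = [6, 3]
r1 m[φ3→J] = [5, 2]
r1 m[φ4→B] = [3, 8]
r1 m[M→φ0] = [1, 1]
r1 m[M→φ1] = [1, 1]
r1 m[J→φ0] = [1, 1]
r1 m[J→φ3] = [1, 1]
r1 m[D→φ1] = [1, 1]
r1 m[D→φ2] = [1, 1]
r1 m[B→φ1] = [1, 1]
r1 m[B→φ4] = [1, 1]
r1 m[H→φ0] = [1, 1]
r2 m[φ0→M] = [6, 9]
r2 m[φ0→J] = [9, 7]
r2 m[φ0→H] = [9, 6]
r2 m[φ1→M] = [9, 9]
r2 m[φ1→D] = [8, 9]
r2 m[φ1→B] = [9, 9]
r2 m[φ2→D] = [6, 3]
r2 m[φ3→J] = [5, 2]
r2 m[φ4→B] = [3, 8]
r2 m[M→φ0] = [9, 9]
r2 m[M→φ1] = [6, 9]
r2 m[J→φ0] = [5, 2]
r2 m[J→φ3] = [9, 7]
r2 m[D→φ1] = [6, 3]
r2 m[D→φ2] = [8, 9]
r2 m[B→φ1] = [3, 8]
r2 m[B→φ4] = [9, 9]
r2 m[H→φ0] = [1, 1]
r3 m[φ0→M] = [30, 45]
r3 m[φ0→J] = [81, 63]
r3 m[φ0→H] = [405, 270]
r3 m[φ1→M] = [336, 144]
r3 m[φ1→D] = [336, 432]
r3 m[φ1→B] = [288, 252]
r3 m[φ2→D] = [6, 3]
r3 m[φ3→J] = [5, 2]
r3 m[φ4→B] = [3, 8]
r3 m[M→φ0] = [9, 9]
r3 m[M→φ1] = [6, 9]
r3 m[J→φ0] = [5, 2]
r3 m[J→φ3] = [9, 7]
r3 m[D→φ1] = [6, 3]
r3 m[D→φ2] = [8, 9]
r3 m[B→φ1] = [3, 8]
r3 m[B→φ4] = [9, 9]
r3 m[H→φ0] = [1, 1]
r4 m[φ0→M] = [30, 45]
r4 m[φ0→J] = [81, 63]
r4 m[φ0→H] = [405, 270]
r4 m[φ1→M] = [336, 144]
r4 m[φ1→D] = [336, 432]
r4 m[φ1→B] = [288, 252]
r4 m[φ2→D] = [6, 3]
r4 m[φ3→J] = [5, 2]
r4 m[φ4→B] = [3, 8]
r4 m[M→φ0] = [336, 144]
r4 m[M→φ1] = [30, 45]
r4 m[J→φ0] = [5, 2]
r4 m[J→φ3] = [81, 63]
r4 m[D→φ1] = [6, 3]
r4 m[D→φ2] = [336, 432]
r4 m[B→φ1] = [3, 8]
r4 m[B→φ4] = [288, 252]
r4 m[H→φ0] = [1, 1]
r5 m[φ0→M] = [30, 45]
r5 m[φ0→J] = [2016, 1680]
r5 m[φ0→H] = [6480, 10080]
r5 m[φ1→M] = [336, 144]
r5 m[φ1→D] = [1680, 2160]
r5 m[φ1→B] = [1440, 1260]
r5 m[φ2→D] = [6, 3]
r5 m[φ3→J] = [5, 2]
r5 m[φ4→B] = [3, 8]
r5 m[M→φ0] = [336, 144]
r5 m[M→φ1] = [30, 45]
r5 m[J→φ0] = [5, 2]
r5 m[J→φ3] = [81, 63]
r5 m[D→φ1] = [6, 3]
r5 m[D→φ2] = [336, 432]
r5 m[B→φ1] = [3, 8]
r5 m[B→φ4] = [288, 252]
r5 m[H→φ0] = [1, 1]
r6 m[φ0→M] = [30, 45]
r6 m[φ0→J] = [2016, 1680]
r6 m[φ0→H] = [6480, 10080]
r6 m[φ1→M] = [336, 144]
r6 m[φ1→D] = [1680, 2160]
r6 m[φ1→B] = [1440, 1260]
r6 m[φ2→D] = [6, 3]
r6 m[φ3→J] = [5, 2]
r6 m[φ4→B] = [3, 8]
r6 m[M→φ0] = [336, 144]
r6 m[M→φ1] = [30, 45]
r6 m[J→φ0] = [5, 2]
r6 m[J→φ3] = [2016, 1680]
r6 m[D→φ1] = [6, 3]
r6 m[D→φ2] = [1680, 2160]
r6 m[B→φ1] = [3, 8]
r6 m[B→φ4] = [1440, 1260]
r6 m[H→φ0] = [1, 1]
r7 m[φ0→M] = [30, 45]
r7 m[φ0→J] = [2016, 1680]
r7 m[φ0→H] = [6480, 10080]
r7 m[φ1→M] = [336, 144]
r7 m[φ1→D] = [1680, 2160]
r7 m[φ1→B] = [1440, 1260]
r7 m[φ2→D] = [6, 3]
r7 m[φ3→J] = [5, 2]
r7 m[φ4→B] = [3, 8]
r7 m[M→φ0] = [336, 144]
r7 m[M→φ1] = [30, 45]
r7 m[J→φ0] = [5, 2]
r7 m[J→φ3] = [2016, 1680]
r7 m[D→φ1] = [6, 3]
r7 m[D→φ2] = [1680, 2160]
r7 m[B→φ1] = [3, 8]
r7 m[B→φ4] = [1440, 1260]
r7 m[H→φ0] = [1, 1]
fixed point reached at round 7
b[D] = ⊗ incoming = [10080, 6480]

b[D] = [10080, 6480]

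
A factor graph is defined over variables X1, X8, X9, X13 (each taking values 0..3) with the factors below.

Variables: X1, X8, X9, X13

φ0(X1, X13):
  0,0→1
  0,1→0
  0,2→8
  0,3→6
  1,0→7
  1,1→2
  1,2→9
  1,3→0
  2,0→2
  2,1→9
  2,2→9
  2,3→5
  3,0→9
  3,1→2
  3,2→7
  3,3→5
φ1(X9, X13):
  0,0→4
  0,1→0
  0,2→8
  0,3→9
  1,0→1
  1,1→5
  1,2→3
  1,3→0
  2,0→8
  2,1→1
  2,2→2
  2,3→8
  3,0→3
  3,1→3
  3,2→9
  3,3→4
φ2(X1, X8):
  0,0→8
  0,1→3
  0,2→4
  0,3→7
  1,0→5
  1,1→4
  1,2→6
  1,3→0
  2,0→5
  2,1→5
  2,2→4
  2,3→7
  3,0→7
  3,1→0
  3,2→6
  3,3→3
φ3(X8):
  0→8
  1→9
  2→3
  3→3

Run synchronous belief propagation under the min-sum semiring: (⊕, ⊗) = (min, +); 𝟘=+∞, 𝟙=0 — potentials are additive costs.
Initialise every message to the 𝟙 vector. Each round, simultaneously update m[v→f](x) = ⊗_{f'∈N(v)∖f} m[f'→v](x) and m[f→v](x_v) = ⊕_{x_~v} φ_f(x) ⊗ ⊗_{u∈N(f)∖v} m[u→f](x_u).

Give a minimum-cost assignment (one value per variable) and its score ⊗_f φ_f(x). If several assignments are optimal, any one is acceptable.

init: all messages = 𝟙 over 4 values
r1 m[φ0→X1] = [0, 0, 2, 2]
r1 m[φ0→X13] = [1, 0, 7, 0]
r1 m[φ1→X9] = [0, 0, 1, 3]
r1 m[φ1→X13] = [1, 0, 2, 0]
r1 m[φ2→X1] = [3, 0, 4, 0]
r1 m[φ2→X8] = [5, 0, 4, 0]
r1 m[φ3→X8] = [8, 9, 3, 3]
r1 m[X1→φ0] = [0, 0, 0, 0]
r1 m[X1→φ2] = [0, 0, 0, 0]
r1 m[X8→φ2] = [0, 0, 0, 0]
r1 m[X8→φ3] = [0, 0, 0, 0]
r1 m[X9→φ1] = [0, 0, 0, 0]
r1 m[X13→φ0] = [0, 0, 0, 0]
r1 m[X13→φ1] = [0, 0, 0, 0]
r2 m[φ0→X1] = [0, 0, 2, 2]
r2 m[φ0→X13] = [1, 0, 7, 0]
r2 m[φ1→X9] = [0, 0, 1, 3]
r2 m[φ1→X13] = [1, 0, 2, 0]
r2 m[φ2→X1] = [3, 0, 4, 0]
r2 m[φ2→X8] = [5, 0, 4, 0]
r2 m[φ3→X8] = [8, 9, 3, 3]
r2 m[X1→φ0] = [3, 0, 4, 0]
r2 m[X1→φ2] = [0, 0, 2, 2]
r2 m[X8→φ2] = [8, 9, 3, 3]
r2 m[X8→φ3] = [5, 0, 4, 0]
r2 m[X9→φ1] = [0, 0, 0, 0]
r2 m[X13→φ0] = [1, 0, 2, 0]
r2 m[X13→φ1] = [1, 0, 7, 0]
r3 m[φ0→X1] = [0, 0, 3, 2]
r3 m[φ0→X13] = [4, 2, 7, 0]
r3 m[φ1→X9] = [0, 0, 1, 3]
r3 m[φ1→X13] = [1, 0, 2, 0]
r3 m[φ2→X1] = [7, 3, 7, 6]
r3 m[φ2→X8] = [5, 2, 4, 0]
r3 m[φ3→X8] = [8, 9, 3, 3]
r3 m[X1→φ0] = [3, 0, 4, 0]
r3 m[X1→φ2] = [0, 0, 2, 2]
r3 m[X8→φ2] = [8, 9, 3, 3]
r3 m[X8→φ3] = [5, 0, 4, 0]
r3 m[X9→φ1] = [0, 0, 0, 0]
r3 m[X13→φ0] = [1, 0, 2, 0]
r3 m[X13→φ1] = [1, 0, 7, 0]
r4 m[φ0→X1] = [0, 0, 3, 2]
r4 m[φ0→X13] = [4, 2, 7, 0]
r4 m[φ1→X9] = [0, 0, 1, 3]
r4 m[φ1→X13] = [1, 0, 2, 0]
r4 m[φ2→X1] = [7, 3, 7, 6]
r4 m[φ2→X8] = [5, 2, 4, 0]
r4 m[φ3→X8] = [8, 9, 3, 3]
r4 m[X1→φ0] = [7, 3, 7, 6]
r4 m[X1→φ2] = [0, 0, 3, 2]
r4 m[X8→φ2] = [8, 9, 3, 3]
r4 m[X8→φ3] = [5, 2, 4, 0]
r4 m[X9→φ1] = [0, 0, 0, 0]
r4 m[X13→φ0] = [1, 0, 2, 0]
r4 m[X13→φ1] = [4, 2, 7, 0]
r5 m[φ0→X1] = [0, 0, 3, 2]
r5 m[φ0→X13] = [8, 5, 12, 3]
r5 m[φ1→X9] = [2, 0, 3, 4]
r5 m[φ1→X13] = [1, 0, 2, 0]
r5 m[φ2→X1] = [7, 3, 7, 6]
r5 m[φ2→X8] = [5, 2, 4, 0]
r5 m[φ3→X8] = [8, 9, 3, 3]
r5 m[X1→φ0] = [7, 3, 7, 6]
r5 m[X1→φ2] = [0, 0, 3, 2]
r5 m[X8→φ2] = [8, 9, 3, 3]
r5 m[X8→φ3] = [5, 2, 4, 0]
r5 m[X9→φ1] = [0, 0, 0, 0]
r5 m[X13→φ0] = [1, 0, 2, 0]
r5 m[X13→φ1] = [4, 2, 7, 0]
r6 m[φ0→X1] = [0, 0, 3, 2]
r6 m[φ0→X13] = [8, 5, 12, 3]
r6 m[φ1→X9] = [2, 0, 3, 4]
r6 m[φ1→X13] = [1, 0, 2, 0]
r6 m[φ2→X1] = [7, 3, 7, 6]
r6 m[φ2→X8] = [5, 2, 4, 0]
r6 m[φ3→X8] = [8, 9, 3, 3]
r6 m[X1→φ0] = [7, 3, 7, 6]
r6 m[X1→φ2] = [0, 0, 3, 2]
r6 m[X8→φ2] = [8, 9, 3, 3]
r6 m[X8→φ3] = [5, 2, 4, 0]
r6 m[X9→φ1] = [0, 0, 0, 0]
r6 m[X13→φ0] = [1, 0, 2, 0]
r6 m[X13→φ1] = [8, 5, 12, 3]
r7 m[φ0→X1] = [0, 0, 3, 2]
r7 m[φ0→X13] = [8, 5, 12, 3]
r7 m[φ1→X9] = [5, 3, 6, 7]
r7 m[φ1→X13] = [1, 0, 2, 0]
r7 m[φ2→X1] = [7, 3, 7, 6]
r7 m[φ2→X8] = [5, 2, 4, 0]
r7 m[φ3→X8] = [8, 9, 3, 3]
r7 m[X1→φ0] = [7, 3, 7, 6]
r7 m[X1→φ2] = [0, 0, 3, 2]
r7 m[X8→φ2] = [8, 9, 3, 3]
r7 m[X8→φ3] = [5, 2, 4, 0]
r7 m[X9→φ1] = [0, 0, 0, 0]
r7 m[X13→φ0] = [1, 0, 2, 0]
r7 m[X13→φ1] = [8, 5, 12, 3]
r8 m[φ0→X1] = [0, 0, 3, 2]
r8 m[φ0→X13] = [8, 5, 12, 3]
r8 m[φ1→X9] = [5, 3, 6, 7]
r8 m[φ1→X13] = [1, 0, 2, 0]
r8 m[φ2→X1] = [7, 3, 7, 6]
r8 m[φ2→X8] = [5, 2, 4, 0]
r8 m[φ3→X8] = [8, 9, 3, 3]
r8 m[X1→φ0] = [7, 3, 7, 6]
r8 m[X1→φ2] = [0, 0, 3, 2]
r8 m[X8→φ2] = [8, 9, 3, 3]
r8 m[X8→φ3] = [5, 2, 4, 0]
r8 m[X9→φ1] = [0, 0, 0, 0]
r8 m[X13→φ0] = [1, 0, 2, 0]
r8 m[X13→φ1] = [8, 5, 12, 3]
fixed point reached at round 8
traceback from X1: (X1=1, X8=3, X9=1, X13=3), score=3

assignment: (X1=1, X8=3, X9=1, X13=3); score = 3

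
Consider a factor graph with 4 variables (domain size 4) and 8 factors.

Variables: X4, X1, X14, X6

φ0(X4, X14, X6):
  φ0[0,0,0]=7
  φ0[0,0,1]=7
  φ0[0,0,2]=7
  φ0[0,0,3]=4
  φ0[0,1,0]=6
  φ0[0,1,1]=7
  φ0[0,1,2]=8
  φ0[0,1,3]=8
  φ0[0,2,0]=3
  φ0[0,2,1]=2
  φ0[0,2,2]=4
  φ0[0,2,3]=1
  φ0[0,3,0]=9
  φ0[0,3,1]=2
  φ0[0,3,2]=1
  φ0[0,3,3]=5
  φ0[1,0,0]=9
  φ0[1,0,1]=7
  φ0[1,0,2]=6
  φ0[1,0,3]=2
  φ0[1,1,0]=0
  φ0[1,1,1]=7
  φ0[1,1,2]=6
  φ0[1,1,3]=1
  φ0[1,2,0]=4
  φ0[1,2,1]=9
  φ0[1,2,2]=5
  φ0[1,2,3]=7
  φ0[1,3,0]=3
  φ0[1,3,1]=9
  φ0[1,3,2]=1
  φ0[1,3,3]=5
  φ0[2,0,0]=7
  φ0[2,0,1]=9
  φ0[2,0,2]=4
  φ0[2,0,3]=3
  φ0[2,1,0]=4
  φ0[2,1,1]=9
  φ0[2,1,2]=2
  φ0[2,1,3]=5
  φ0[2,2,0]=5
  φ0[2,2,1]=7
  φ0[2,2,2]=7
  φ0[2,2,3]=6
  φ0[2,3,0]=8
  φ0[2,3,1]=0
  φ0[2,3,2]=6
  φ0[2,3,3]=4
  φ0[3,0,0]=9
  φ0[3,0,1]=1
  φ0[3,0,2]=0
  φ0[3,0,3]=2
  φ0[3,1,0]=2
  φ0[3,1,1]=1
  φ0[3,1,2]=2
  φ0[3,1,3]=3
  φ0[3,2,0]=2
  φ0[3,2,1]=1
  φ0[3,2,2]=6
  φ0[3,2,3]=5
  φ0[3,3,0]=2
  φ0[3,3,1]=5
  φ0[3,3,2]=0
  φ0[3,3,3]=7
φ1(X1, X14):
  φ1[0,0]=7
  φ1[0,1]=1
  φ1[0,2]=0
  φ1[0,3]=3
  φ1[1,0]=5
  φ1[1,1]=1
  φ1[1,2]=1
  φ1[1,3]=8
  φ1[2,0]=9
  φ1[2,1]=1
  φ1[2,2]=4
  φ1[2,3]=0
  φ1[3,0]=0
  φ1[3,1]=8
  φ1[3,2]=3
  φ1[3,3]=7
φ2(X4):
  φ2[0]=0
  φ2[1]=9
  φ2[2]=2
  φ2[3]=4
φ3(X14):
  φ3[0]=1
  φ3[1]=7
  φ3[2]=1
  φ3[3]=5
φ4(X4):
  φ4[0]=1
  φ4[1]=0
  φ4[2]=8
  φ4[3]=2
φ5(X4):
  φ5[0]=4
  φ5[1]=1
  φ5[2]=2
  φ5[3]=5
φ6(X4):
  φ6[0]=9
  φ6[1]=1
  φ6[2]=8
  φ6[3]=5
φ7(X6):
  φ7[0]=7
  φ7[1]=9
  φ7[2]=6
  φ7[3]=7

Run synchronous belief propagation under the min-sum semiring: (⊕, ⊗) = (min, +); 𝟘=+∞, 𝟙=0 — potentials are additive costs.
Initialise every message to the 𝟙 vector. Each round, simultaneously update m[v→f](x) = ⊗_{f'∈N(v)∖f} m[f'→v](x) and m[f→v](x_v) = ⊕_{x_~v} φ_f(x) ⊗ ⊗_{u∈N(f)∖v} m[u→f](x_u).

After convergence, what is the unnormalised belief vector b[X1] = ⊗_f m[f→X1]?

b[X1] = [23, 24, 23, 21]

init: all messages = 𝟙 over 4 values
r1 m[φ0→X4] = [1, 0, 0, 0]
r1 m[φ0→X14] = [0, 0, 1, 0]
r1 m[φ0→X6] = [0, 0, 0, 1]
r1 m[φ1→X1] = [0, 1, 0, 0]
r1 m[φ1→X14] = [0, 1, 0, 0]
r1 m[φ2→X4] = [0, 9, 2, 4]
r1 m[φ3→X14] = [1, 7, 1, 5]
r1 m[φ4→X4] = [1, 0, 8, 2]
r1 m[φ5→X4] = [4, 1, 2, 5]
r1 m[φ6→X4] = [9, 1, 8, 5]
r1 m[φ7→X6] = [7, 9, 6, 7]
r1 m[X4→φ0] = [0, 0, 0, 0]
r1 m[X4→φ2] = [0, 0, 0, 0]
r1 m[X4→φ4] = [0, 0, 0, 0]
r1 m[X4→φ5] = [0, 0, 0, 0]
r1 m[X4→φ6] = [0, 0, 0, 0]
r1 m[X1→φ1] = [0, 0, 0, 0]
r1 m[X14→φ0] = [0, 0, 0, 0]
r1 m[X14→φ1] = [0, 0, 0, 0]
r1 m[X14→φ3] = [0, 0, 0, 0]
r1 m[X6→φ0] = [0, 0, 0, 0]
r1 m[X6→φ7] = [0, 0, 0, 0]
r2 m[φ0→X4] = [1, 0, 0, 0]
r2 m[φ0→X14] = [0, 0, 1, 0]
r2 m[φ0→X6] = [0, 0, 0, 1]
r2 m[φ1→X1] = [0, 1, 0, 0]
r2 m[φ1→X14] = [0, 1, 0, 0]
r2 m[φ2→X4] = [0, 9, 2, 4]
r2 m[φ3→X14] = [1, 7, 1, 5]
r2 m[φ4→X4] = [1, 0, 8, 2]
r2 m[φ5→X4] = [4, 1, 2, 5]
r2 m[φ6→X4] = [9, 1, 8, 5]
r2 m[φ7→X6] = [7, 9, 6, 7]
r2 m[X4→φ0] = [14, 11, 20, 16]
r2 m[X4→φ2] = [15, 2, 18, 12]
r2 m[X4→φ4] = [14, 11, 12, 14]
r2 m[X4→φ5] = [11, 10, 18, 11]
r2 m[X4→φ6] = [6, 10, 12, 11]
r2 m[X1→φ1] = [0, 0, 0, 0]
r2 m[X14→φ0] = [1, 8, 1, 5]
r2 m[X14→φ1] = [1, 7, 2, 5]
r2 m[X14→φ3] = [0, 1, 1, 0]
r2 m[X6→φ0] = [7, 9, 6, 7]
r2 m[X6→φ7] = [0, 0, 0, 1]
r3 m[φ0→X4] = [9, 10, 11, 7]
r3 m[φ0→X14] = [20, 18, 22, 18]
r3 m[φ0→X6] = [16, 17, 17, 14]
r3 m[φ1→X1] = [2, 3, 5, 1]
r3 m[φ1→X14] = [0, 1, 0, 0]
r3 m[φ2→X4] = [0, 9, 2, 4]
r3 m[φ3→X14] = [1, 7, 1, 5]
r3 m[φ4→X4] = [1, 0, 8, 2]
r3 m[φ5→X4] = [4, 1, 2, 5]
r3 m[φ6→X4] = [9, 1, 8, 5]
r3 m[φ7→X6] = [7, 9, 6, 7]
r3 m[X4→φ0] = [14, 11, 20, 16]
r3 m[X4→φ2] = [15, 2, 18, 12]
r3 m[X4→φ4] = [14, 11, 12, 14]
r3 m[X4→φ5] = [11, 10, 18, 11]
r3 m[X4→φ6] = [6, 10, 12, 11]
r3 m[X1→φ1] = [0, 0, 0, 0]
r3 m[X14→φ0] = [1, 8, 1, 5]
r3 m[X14→φ1] = [1, 7, 2, 5]
r3 m[X14→φ3] = [0, 1, 1, 0]
r3 m[X6→φ0] = [7, 9, 6, 7]
r3 m[X6→φ7] = [0, 0, 0, 1]
r4 m[φ0→X4] = [9, 10, 11, 7]
r4 m[φ0→X14] = [20, 18, 22, 18]
r4 m[φ0→X6] = [16, 17, 17, 14]
r4 m[φ1→X1] = [2, 3, 5, 1]
r4 m[φ1→X14] = [0, 1, 0, 0]
r4 m[φ2→X4] = [0, 9, 2, 4]
r4 m[φ3→X14] = [1, 7, 1, 5]
r4 m[φ4→X4] = [1, 0, 8, 2]
r4 m[φ5→X4] = [4, 1, 2, 5]
r4 m[φ6→X4] = [9, 1, 8, 5]
r4 m[φ7→X6] = [7, 9, 6, 7]
r4 m[X4→φ0] = [14, 11, 20, 16]
r4 m[X4→φ2] = [23, 12, 29, 19]
r4 m[X4→φ4] = [22, 21, 23, 21]
r4 m[X4→φ5] = [19, 20, 29, 18]
r4 m[X4→φ6] = [14, 20, 23, 18]
r4 m[X1→φ1] = [0, 0, 0, 0]
r4 m[X14→φ0] = [1, 8, 1, 5]
r4 m[X14→φ1] = [21, 25, 23, 23]
r4 m[X14→φ3] = [20, 19, 22, 18]
r4 m[X6→φ0] = [7, 9, 6, 7]
r4 m[X6→φ7] = [16, 17, 17, 14]
r5 m[φ0→X4] = [9, 10, 11, 7]
r5 m[φ0→X14] = [20, 18, 22, 18]
r5 m[φ0→X6] = [16, 17, 17, 14]
r5 m[φ1→X1] = [23, 24, 23, 21]
r5 m[φ1→X14] = [0, 1, 0, 0]
r5 m[φ2→X4] = [0, 9, 2, 4]
r5 m[φ3→X14] = [1, 7, 1, 5]
r5 m[φ4→X4] = [1, 0, 8, 2]
r5 m[φ5→X4] = [4, 1, 2, 5]
r5 m[φ6→X4] = [9, 1, 8, 5]
r5 m[φ7→X6] = [7, 9, 6, 7]
r5 m[X4→φ0] = [14, 11, 20, 16]
r5 m[X4→φ2] = [23, 12, 29, 19]
r5 m[X4→φ4] = [22, 21, 23, 21]
r5 m[X4→φ5] = [19, 20, 29, 18]
r5 m[X4→φ6] = [14, 20, 23, 18]
r5 m[X1→φ1] = [0, 0, 0, 0]
r5 m[X14→φ0] = [1, 8, 1, 5]
r5 m[X14→φ1] = [21, 25, 23, 23]
r5 m[X14→φ3] = [20, 19, 22, 18]
r5 m[X6→φ0] = [7, 9, 6, 7]
r5 m[X6→φ7] = [16, 17, 17, 14]
r6 m[φ0→X4] = [9, 10, 11, 7]
r6 m[φ0→X14] = [20, 18, 22, 18]
r6 m[φ0→X6] = [16, 17, 17, 14]
r6 m[φ1→X1] = [23, 24, 23, 21]
r6 m[φ1→X14] = [0, 1, 0, 0]
r6 m[φ2→X4] = [0, 9, 2, 4]
r6 m[φ3→X14] = [1, 7, 1, 5]
r6 m[φ4→X4] = [1, 0, 8, 2]
r6 m[φ5→X4] = [4, 1, 2, 5]
r6 m[φ6→X4] = [9, 1, 8, 5]
r6 m[φ7→X6] = [7, 9, 6, 7]
r6 m[X4→φ0] = [14, 11, 20, 16]
r6 m[X4→φ2] = [23, 12, 29, 19]
r6 m[X4→φ4] = [22, 21, 23, 21]
r6 m[X4→φ5] = [19, 20, 29, 18]
r6 m[X4→φ6] = [14, 20, 23, 18]
r6 m[X1→φ1] = [0, 0, 0, 0]
r6 m[X14→φ0] = [1, 8, 1, 5]
r6 m[X14→φ1] = [21, 25, 23, 23]
r6 m[X14→φ3] = [20, 19, 22, 18]
r6 m[X6→φ0] = [7, 9, 6, 7]
r6 m[X6→φ7] = [16, 17, 17, 14]
fixed point reached at round 6
b[X1] = ⊗ incoming = [23, 24, 23, 21]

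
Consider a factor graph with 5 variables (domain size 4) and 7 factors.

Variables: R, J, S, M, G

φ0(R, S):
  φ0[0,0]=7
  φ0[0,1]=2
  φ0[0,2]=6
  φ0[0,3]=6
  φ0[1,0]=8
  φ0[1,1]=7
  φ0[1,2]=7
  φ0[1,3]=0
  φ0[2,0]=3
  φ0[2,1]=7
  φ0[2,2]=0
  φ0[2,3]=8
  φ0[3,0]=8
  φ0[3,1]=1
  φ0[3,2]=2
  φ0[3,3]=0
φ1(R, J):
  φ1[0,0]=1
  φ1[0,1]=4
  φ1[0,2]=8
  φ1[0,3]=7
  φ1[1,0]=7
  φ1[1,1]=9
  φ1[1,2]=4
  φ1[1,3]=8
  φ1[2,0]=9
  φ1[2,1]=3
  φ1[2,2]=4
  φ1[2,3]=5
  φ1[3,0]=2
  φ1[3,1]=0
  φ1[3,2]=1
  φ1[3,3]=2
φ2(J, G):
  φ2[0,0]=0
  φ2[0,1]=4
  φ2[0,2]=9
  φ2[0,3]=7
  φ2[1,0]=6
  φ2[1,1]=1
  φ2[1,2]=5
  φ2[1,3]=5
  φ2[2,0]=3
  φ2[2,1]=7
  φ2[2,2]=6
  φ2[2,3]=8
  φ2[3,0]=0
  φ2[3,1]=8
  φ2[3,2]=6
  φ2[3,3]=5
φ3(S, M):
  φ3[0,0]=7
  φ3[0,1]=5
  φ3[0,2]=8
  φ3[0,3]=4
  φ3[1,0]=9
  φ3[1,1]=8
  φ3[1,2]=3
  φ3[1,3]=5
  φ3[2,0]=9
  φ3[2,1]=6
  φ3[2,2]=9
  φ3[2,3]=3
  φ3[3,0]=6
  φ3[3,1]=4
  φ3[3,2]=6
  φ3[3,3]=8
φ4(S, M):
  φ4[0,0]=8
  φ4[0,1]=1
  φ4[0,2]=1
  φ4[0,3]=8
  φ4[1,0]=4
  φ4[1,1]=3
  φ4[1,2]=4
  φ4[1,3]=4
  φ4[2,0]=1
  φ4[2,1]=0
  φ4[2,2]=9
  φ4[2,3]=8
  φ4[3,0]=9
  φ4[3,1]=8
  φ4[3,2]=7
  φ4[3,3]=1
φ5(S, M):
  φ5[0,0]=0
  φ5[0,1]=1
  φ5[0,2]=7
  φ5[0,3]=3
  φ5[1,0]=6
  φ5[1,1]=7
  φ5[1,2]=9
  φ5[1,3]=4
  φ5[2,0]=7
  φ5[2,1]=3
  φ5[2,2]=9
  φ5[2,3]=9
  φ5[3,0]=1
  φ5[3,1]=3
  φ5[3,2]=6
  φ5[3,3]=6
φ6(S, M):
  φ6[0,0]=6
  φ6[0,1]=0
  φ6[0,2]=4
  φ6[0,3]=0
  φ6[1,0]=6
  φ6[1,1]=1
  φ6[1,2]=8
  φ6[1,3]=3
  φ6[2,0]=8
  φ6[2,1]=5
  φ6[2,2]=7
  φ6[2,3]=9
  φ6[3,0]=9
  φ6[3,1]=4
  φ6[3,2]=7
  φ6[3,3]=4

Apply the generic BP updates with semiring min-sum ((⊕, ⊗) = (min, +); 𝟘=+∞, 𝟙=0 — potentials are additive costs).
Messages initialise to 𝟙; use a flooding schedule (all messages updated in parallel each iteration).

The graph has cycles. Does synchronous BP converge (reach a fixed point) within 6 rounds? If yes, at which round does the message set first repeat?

NOT CONVERGED within 6 rounds

init: all messages = 𝟙 over 4 values
r1 m[φ0→R] = [2, 0, 0, 0]
r1 m[φ0→S] = [3, 1, 0, 0]
r1 m[φ1→R] = [1, 4, 3, 0]
r1 m[φ1→J] = [1, 0, 1, 2]
r1 m[φ2→J] = [0, 1, 3, 0]
r1 m[φ2→G] = [0, 1, 5, 5]
r1 m[φ3→S] = [4, 3, 3, 4]
r1 m[φ3→M] = [6, 4, 3, 3]
r1 m[φ4→S] = [1, 3, 0, 1]
r1 m[φ4→M] = [1, 0, 1, 1]
r1 m[φ5→S] = [0, 4, 3, 1]
r1 m[φ5→M] = [0, 1, 6, 3]
r1 m[φ6→S] = [0, 1, 5, 4]
r1 m[φ6→M] = [6, 0, 4, 0]
r1 m[R→φ0] = [0, 0, 0, 0]
r1 m[R→φ1] = [0, 0, 0, 0]
r1 m[J→φ1] = [0, 0, 0, 0]
r1 m[J→φ2] = [0, 0, 0, 0]
r1 m[S→φ0] = [0, 0, 0, 0]
r1 m[S→φ3] = [0, 0, 0, 0]
r1 m[S→φ4] = [0, 0, 0, 0]
r1 m[S→φ5] = [0, 0, 0, 0]
r1 m[S→φ6] = [0, 0, 0, 0]
r1 m[M→φ3] = [0, 0, 0, 0]
r1 m[M→φ4] = [0, 0, 0, 0]
r1 m[M→φ5] = [0, 0, 0, 0]
r1 m[M→φ6] = [0, 0, 0, 0]
r1 m[G→φ2] = [0, 0, 0, 0]
r2 m[φ0→R] = [2, 0, 0, 0]
r2 m[φ0→S] = [3, 1, 0, 0]
r2 m[φ1→R] = [1, 4, 3, 0]
r2 m[φ1→J] = [1, 0, 1, 2]
r2 m[φ2→J] = [0, 1, 3, 0]
r2 m[φ2→G] = [0, 1, 5, 5]
r2 m[φ3→S] = [4, 3, 3, 4]
r2 m[φ3→M] = [6, 4, 3, 3]
r2 m[φ4→S] = [1, 3, 0, 1]
r2 m[φ4→M] = [1, 0, 1, 1]
r2 m[φ5→S] = [0, 4, 3, 1]
r2 m[φ5→M] = [0, 1, 6, 3]
r2 m[φ6→S] = [0, 1, 5, 4]
r2 m[φ6→M] = [6, 0, 4, 0]
r2 m[R→φ0] = [1, 4, 3, 0]
r2 m[R→φ1] = [2, 0, 0, 0]
r2 m[J→φ1] = [0, 1, 3, 0]
r2 m[J→φ2] = [1, 0, 1, 2]
r2 m[S→φ0] = [5, 11, 11, 10]
r2 m[S→φ3] = [4, 9, 8, 6]
r2 m[S→φ4] = [7, 9, 11, 9]
r2 m[S→φ5] = [8, 8, 8, 9]
r2 m[S→φ6] = [8, 11, 6, 6]
r2 m[M→φ3] = [7, 1, 11, 4]
r2 m[M→φ4] = [12, 5, 13, 6]
r2 m[M→φ5] = [13, 4, 8, 4]
r2 m[M→φ6] = [7, 5, 10, 7]
r2 m[G→φ2] = [0, 0, 0, 0]
r3 m[φ0→R] = [12, 10, 8, 10]
r3 m[φ0→S] = [6, 1, 2, 0]
r3 m[φ1→R] = [1, 7, 4, 1]
r3 m[φ1→J] = [2, 0, 1, 2]
r3 m[φ2→J] = [0, 1, 3, 0]
r3 m[φ2→G] = [1, 1, 5, 5]
r3 m[φ3→S] = [6, 9, 7, 5]
r3 m[φ3→M] = [11, 9, 12, 8]
r3 m[φ4→S] = [6, 8, 5, 7]
r3 m[φ4→M] = [12, 8, 8, 10]
r3 m[φ5→S] = [5, 8, 7, 7]
r3 m[φ5→M] = [8, 9, 15, 11]
r3 m[φ6→S] = [5, 6, 10, 9]
r3 m[φ6→M] = [14, 8, 12, 8]
r3 m[R→φ0] = [1, 4, 3, 0]
r3 m[R→φ1] = [2, 0, 0, 0]
r3 m[J→φ1] = [0, 1, 3, 0]
r3 m[J→φ2] = [1, 0, 1, 2]
r3 m[S→φ0] = [5, 11, 11, 10]
r3 m[S→φ3] = [4, 9, 8, 6]
r3 m[S→φ4] = [7, 9, 11, 9]
r3 m[S→φ5] = [8, 8, 8, 9]
r3 m[S→φ6] = [8, 11, 6, 6]
r3 m[M→φ3] = [7, 1, 11, 4]
r3 m[M→φ4] = [12, 5, 13, 6]
r3 m[M→φ5] = [13, 4, 8, 4]
r3 m[M→φ6] = [7, 5, 10, 7]
r3 m[G→φ2] = [0, 0, 0, 0]
r4 m[φ0→R] = [12, 10, 8, 10]
r4 m[φ0→S] = [6, 1, 2, 0]
r4 m[φ1→R] = [1, 7, 4, 1]
r4 m[φ1→J] = [2, 0, 1, 2]
r4 m[φ2→J] = [0, 1, 3, 0]
r4 m[φ2→G] = [1, 1, 5, 5]
r4 m[φ3→S] = [6, 9, 7, 5]
r4 m[φ3→M] = [11, 9, 12, 8]
r4 m[φ4→S] = [6, 8, 5, 7]
r4 m[φ4→M] = [12, 8, 8, 10]
r4 m[φ5→S] = [5, 8, 7, 7]
r4 m[φ5→M] = [8, 9, 15, 11]
r4 m[φ6→S] = [5, 6, 10, 9]
r4 m[φ6→M] = [14, 8, 12, 8]
r4 m[R→φ0] = [1, 7, 4, 1]
r4 m[R→φ1] = [12, 10, 8, 10]
r4 m[J→φ1] = [0, 1, 3, 0]
r4 m[J→φ2] = [2, 0, 1, 2]
r4 m[S→φ0] = [22, 31, 29, 28]
r4 m[S→φ3] = [22, 23, 24, 23]
r4 m[S→φ4] = [22, 24, 26, 21]
r4 m[S→φ5] = [23, 24, 24, 21]
r4 m[S→φ6] = [23, 26, 21, 19]
r4 m[M→φ3] = [34, 25, 35, 29]
r4 m[M→φ4] = [33, 26, 39, 27]
r4 m[M→φ5] = [37, 25, 32, 26]
r4 m[M→φ6] = [31, 26, 35, 29]
r4 m[G→φ2] = [0, 0, 0, 0]
r5 m[φ0→R] = [29, 28, 25, 28]
r5 m[φ0→S] = [7, 2, 3, 1]
r5 m[φ1→R] = [1, 7, 4, 1]
r5 m[φ1→J] = [12, 10, 11, 12]
r5 m[φ2→J] = [0, 1, 3, 0]
r5 m[φ2→G] = [2, 1, 5, 5]
r5 m[φ3→S] = [30, 33, 31, 29]
r5 m[φ3→M] = [29, 27, 26, 26]
r5 m[φ4→S] = [27, 29, 26, 28]
r5 m[φ4→M] = [27, 23, 23, 22]
r5 m[φ5→S] = [26, 30, 28, 28]
r5 m[φ5→M] = [22, 24, 27, 26]
r5 m[φ6→S] = [26, 27, 31, 30]
r5 m[φ6→M] = [28, 23, 26, 23]
r5 m[R→φ0] = [1, 7, 4, 1]
r5 m[R→φ1] = [12, 10, 8, 10]
r5 m[J→φ1] = [0, 1, 3, 0]
r5 m[J→φ2] = [2, 0, 1, 2]
r5 m[S→φ0] = [22, 31, 29, 28]
r5 m[S→φ3] = [22, 23, 24, 23]
r5 m[S→φ4] = [22, 24, 26, 21]
r5 m[S→φ5] = [23, 24, 24, 21]
r5 m[S→φ6] = [23, 26, 21, 19]
r5 m[M→φ3] = [34, 25, 35, 29]
r5 m[M→φ4] = [33, 26, 39, 27]
r5 m[M→φ5] = [37, 25, 32, 26]
r5 m[M→φ6] = [31, 26, 35, 29]
r5 m[G→φ2] = [0, 0, 0, 0]
r6 m[φ0→R] = [29, 28, 25, 28]
r6 m[φ0→S] = [7, 2, 3, 1]
r6 m[φ1→R] = [1, 7, 4, 1]
r6 m[φ1→J] = [12, 10, 11, 12]
r6 m[φ2→J] = [0, 1, 3, 0]
r6 m[φ2→G] = [2, 1, 5, 5]
r6 m[φ3→S] = [30, 33, 31, 29]
r6 m[φ3→M] = [29, 27, 26, 26]
r6 m[φ4→S] = [27, 29, 26, 28]
r6 m[φ4→M] = [27, 23, 23, 22]
r6 m[φ5→S] = [26, 30, 28, 28]
r6 m[φ5→M] = [22, 24, 27, 26]
r6 m[φ6→S] = [26, 27, 31, 30]
r6 m[φ6→M] = [28, 23, 26, 23]
r6 m[R→φ0] = [1, 7, 4, 1]
r6 m[R→φ1] = [29, 28, 25, 28]
r6 m[J→φ1] = [0, 1, 3, 0]
r6 m[J→φ2] = [12, 10, 11, 12]
r6 m[S→φ0] = [109, 119, 116, 115]
r6 m[S→φ3] = [86, 88, 88, 87]
r6 m[S→φ4] = [89, 92, 93, 88]
r6 m[S→φ5] = [90, 91, 91, 88]
r6 m[S→φ6] = [90, 94, 88, 86]
r6 m[M→φ3] = [77, 70, 76, 71]
r6 m[M→φ4] = [79, 74, 79, 75]
r6 m[M→φ5] = [84, 73, 75, 71]
r6 m[M→φ6] = [78, 74, 76, 74]
r6 m[G→φ2] = [0, 0, 0, 0]
no fixed point within 6 rounds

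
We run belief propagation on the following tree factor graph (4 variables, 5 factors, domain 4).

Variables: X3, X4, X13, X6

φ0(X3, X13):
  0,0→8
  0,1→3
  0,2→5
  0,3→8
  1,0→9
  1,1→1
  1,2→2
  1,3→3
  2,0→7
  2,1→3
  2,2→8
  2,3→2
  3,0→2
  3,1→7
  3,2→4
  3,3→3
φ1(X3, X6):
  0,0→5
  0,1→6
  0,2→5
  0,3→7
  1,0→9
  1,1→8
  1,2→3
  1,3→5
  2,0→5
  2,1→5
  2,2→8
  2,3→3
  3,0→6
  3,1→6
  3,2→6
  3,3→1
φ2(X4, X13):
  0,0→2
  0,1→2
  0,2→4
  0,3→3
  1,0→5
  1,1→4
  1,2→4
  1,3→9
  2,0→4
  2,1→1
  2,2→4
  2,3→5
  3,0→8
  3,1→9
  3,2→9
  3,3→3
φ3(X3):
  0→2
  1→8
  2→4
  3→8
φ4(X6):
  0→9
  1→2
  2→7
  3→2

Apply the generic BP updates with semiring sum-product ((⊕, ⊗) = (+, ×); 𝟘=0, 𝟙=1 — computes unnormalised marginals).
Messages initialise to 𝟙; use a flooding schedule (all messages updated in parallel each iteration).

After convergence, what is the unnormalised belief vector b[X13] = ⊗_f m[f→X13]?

b[X13] = [303012, 147584, 217812, 166880]

init: all messages = 𝟙 over 4 values
r1 m[φ0→X3] = [24, 15, 20, 16]
r1 m[φ0→X13] = [26, 14, 19, 16]
r1 m[φ1→X3] = [23, 25, 21, 19]
r1 m[φ1→X6] = [25, 25, 22, 16]
r1 m[φ2→X4] = [11, 22, 14, 29]
r1 m[φ2→X13] = [19, 16, 21, 20]
r1 m[φ3→X3] = [2, 8, 4, 8]
r1 m[φ4→X6] = [9, 2, 7, 2]
r1 m[X3→φ0] = [1, 1, 1, 1]
r1 m[X3→φ1] = [1, 1, 1, 1]
r1 m[X3→φ3] = [1, 1, 1, 1]
r1 m[X4→φ2] = [1, 1, 1, 1]
r1 m[X13→φ0] = [1, 1, 1, 1]
r1 m[X13→φ2] = [1, 1, 1, 1]
r1 m[X6→φ1] = [1, 1, 1, 1]
r1 m[X6→φ4] = [1, 1, 1, 1]
r2 m[φ0→X3] = [24, 15, 20, 16]
r2 m[φ0→X13] = [26, 14, 19, 16]
r2 m[φ1→X3] = [23, 25, 21, 19]
r2 m[φ1→X6] = [25, 25, 22, 16]
r2 m[φ2→X4] = [11, 22, 14, 29]
r2 m[φ2→X13] = [19, 16, 21, 20]
r2 m[φ3→X3] = [2, 8, 4, 8]
r2 m[φ4→X6] = [9, 2, 7, 2]
r2 m[X3→φ0] = [46, 200, 84, 152]
r2 m[X3→φ1] = [48, 120, 80, 128]
r2 m[X3→φ3] = [552, 375, 420, 304]
r2 m[X4→φ2] = [1, 1, 1, 1]
r2 m[X13→φ0] = [19, 16, 21, 20]
r2 m[X13→φ2] = [26, 14, 19, 16]
r2 m[X6→φ1] = [9, 2, 7, 2]
r2 m[X6→φ4] = [25, 25, 22, 16]
r3 m[φ0→X3] = [465, 289, 389, 294]
r3 m[φ0→X13] = [3060, 1654, 1910, 1592]
r3 m[φ1→X3] = [106, 128, 117, 110]
r3 m[φ1→X6] = [2488, 2416, 2008, 1304]
r3 m[φ2→X4] = [204, 406, 274, 553]
r3 m[φ2→X13] = [19, 16, 21, 20]
r3 m[φ3→X3] = [2, 8, 4, 8]
r3 m[φ4→X6] = [9, 2, 7, 2]
r3 m[X3→φ0] = [46, 200, 84, 152]
r3 m[X3→φ1] = [48, 120, 80, 128]
r3 m[X3→φ3] = [552, 375, 420, 304]
r3 m[X4→φ2] = [1, 1, 1, 1]
r3 m[X13→φ0] = [19, 16, 21, 20]
r3 m[X13→φ2] = [26, 14, 19, 16]
r3 m[X6→φ1] = [9, 2, 7, 2]
r3 m[X6→φ4] = [25, 25, 22, 16]
r4 m[φ0→X3] = [465, 289, 389, 294]
r4 m[φ0→X13] = [3060, 1654, 1910, 1592]
r4 m[φ1→X3] = [106, 128, 117, 110]
r4 m[φ1→X6] = [2488, 2416, 2008, 1304]
r4 m[φ2→X4] = [204, 406, 274, 553]
r4 m[φ2→X13] = [19, 16, 21, 20]
r4 m[φ3→X3] = [2, 8, 4, 8]
r4 m[φ4→X6] = [9, 2, 7, 2]
r4 m[X3→φ0] = [212, 1024, 468, 880]
r4 m[X3→φ1] = [930, 2312, 1556, 2352]
r4 m[X3→φ3] = [49290, 36992, 45513, 32340]
r4 m[X4→φ2] = [1, 1, 1, 1]
r4 m[X13→φ0] = [19, 16, 21, 20]
r4 m[X13→φ2] = [3060, 1654, 1910, 1592]
r4 m[X6→φ1] = [9, 2, 7, 2]
r4 m[X6→φ4] = [2488, 2416, 2008, 1304]
r5 m[φ0→X3] = [465, 289, 389, 294]
r5 m[φ0→X13] = [15948, 9224, 10372, 8344]
r5 m[φ1→X3] = [106, 128, 117, 110]
r5 m[φ1→X6] = [47350, 45968, 38146, 25090]
r5 m[φ2→X4] = [21844, 43884, 29494, 61332]
r5 m[φ2→X13] = [19, 16, 21, 20]
r5 m[φ3→X3] = [2, 8, 4, 8]
r5 m[φ4→X6] = [9, 2, 7, 2]
r5 m[X3→φ0] = [212, 1024, 468, 880]
r5 m[X3→φ1] = [930, 2312, 1556, 2352]
r5 m[X3→φ3] = [49290, 36992, 45513, 32340]
r5 m[X4→φ2] = [1, 1, 1, 1]
r5 m[X13→φ0] = [19, 16, 21, 20]
r5 m[X13→φ2] = [3060, 1654, 1910, 1592]
r5 m[X6→φ1] = [9, 2, 7, 2]
r5 m[X6→φ4] = [2488, 2416, 2008, 1304]
r6 m[φ0→X3] = [465, 289, 389, 294]
r6 m[φ0→X13] = [15948, 9224, 10372, 8344]
r6 m[φ1→X3] = [106, 128, 117, 110]
r6 m[φ1→X6] = [47350, 45968, 38146, 25090]
r6 m[φ2→X4] = [21844, 43884, 29494, 61332]
r6 m[φ2→X13] = [19, 16, 21, 20]
r6 m[φ3→X3] = [2, 8, 4, 8]
r6 m[φ4→X6] = [9, 2, 7, 2]
r6 m[X3→φ0] = [212, 1024, 468, 880]
r6 m[X3→φ1] = [930, 2312, 1556, 2352]
r6 m[X3→φ3] = [49290, 36992, 45513, 32340]
r6 m[X4→φ2] = [1, 1, 1, 1]
r6 m[X13→φ0] = [19, 16, 21, 20]
r6 m[X13→φ2] = [15948, 9224, 10372, 8344]
r6 m[X6→φ1] = [9, 2, 7, 2]
r6 m[X6→φ4] = [47350, 45968, 38146, 25090]
r7 m[φ0→X3] = [465, 289, 389, 294]
r7 m[φ0→X13] = [15948, 9224, 10372, 8344]
r7 m[φ1→X3] = [106, 128, 117, 110]
r7 m[φ1→X6] = [47350, 45968, 38146, 25090]
r7 m[φ2→X4] = [116864, 233220, 156224, 328980]
r7 m[φ2→X13] = [19, 16, 21, 20]
r7 m[φ3→X3] = [2, 8, 4, 8]
r7 m[φ4→X6] = [9, 2, 7, 2]
r7 m[X3→φ0] = [212, 1024, 468, 880]
r7 m[X3→φ1] = [930, 2312, 1556, 2352]
r7 m[X3→φ3] = [49290, 36992, 45513, 32340]
r7 m[X4→φ2] = [1, 1, 1, 1]
r7 m[X13→φ0] = [19, 16, 21, 20]
r7 m[X13→φ2] = [15948, 9224, 10372, 8344]
r7 m[X6→φ1] = [9, 2, 7, 2]
r7 m[X6→φ4] = [47350, 45968, 38146, 25090]
r8 m[φ0→X3] = [465, 289, 389, 294]
r8 m[φ0→X13] = [15948, 9224, 10372, 8344]
r8 m[φ1→X3] = [106, 128, 117, 110]
r8 m[φ1→X6] = [47350, 45968, 38146, 25090]
r8 m[φ2→X4] = [116864, 233220, 156224, 328980]
r8 m[φ2→X13] = [19, 16, 21, 20]
r8 m[φ3→X3] = [2, 8, 4, 8]
r8 m[φ4→X6] = [9, 2, 7, 2]
r8 m[X3→φ0] = [212, 1024, 468, 880]
r8 m[X3→φ1] = [930, 2312, 1556, 2352]
r8 m[X3→φ3] = [49290, 36992, 45513, 32340]
r8 m[X4→φ2] = [1, 1, 1, 1]
r8 m[X13→φ0] = [19, 16, 21, 20]
r8 m[X13→φ2] = [15948, 9224, 10372, 8344]
r8 m[X6→φ1] = [9, 2, 7, 2]
r8 m[X6→φ4] = [47350, 45968, 38146, 25090]
fixed point reached at round 8
b[X13] = ⊗ incoming = [303012, 147584, 217812, 166880]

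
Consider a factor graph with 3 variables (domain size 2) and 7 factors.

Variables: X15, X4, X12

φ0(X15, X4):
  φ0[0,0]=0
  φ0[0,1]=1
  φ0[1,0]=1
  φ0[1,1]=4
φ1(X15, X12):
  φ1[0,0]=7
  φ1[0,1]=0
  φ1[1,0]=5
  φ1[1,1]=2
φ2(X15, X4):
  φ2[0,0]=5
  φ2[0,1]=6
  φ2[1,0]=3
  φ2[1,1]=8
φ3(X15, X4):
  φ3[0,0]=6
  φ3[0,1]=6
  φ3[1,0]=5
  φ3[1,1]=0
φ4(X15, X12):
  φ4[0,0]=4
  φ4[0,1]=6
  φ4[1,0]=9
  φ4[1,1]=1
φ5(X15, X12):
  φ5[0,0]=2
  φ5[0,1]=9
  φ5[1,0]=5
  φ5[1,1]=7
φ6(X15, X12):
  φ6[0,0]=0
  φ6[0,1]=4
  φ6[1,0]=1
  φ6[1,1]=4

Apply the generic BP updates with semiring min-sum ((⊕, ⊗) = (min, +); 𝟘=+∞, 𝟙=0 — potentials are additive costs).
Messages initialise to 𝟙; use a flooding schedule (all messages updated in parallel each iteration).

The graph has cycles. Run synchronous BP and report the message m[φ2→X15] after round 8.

init: all messages = 𝟙 over 2 values
r1 m[φ0→X15] = [0, 1]
r1 m[φ0→X4] = [0, 1]
r1 m[φ1→X15] = [0, 2]
r1 m[φ1→X12] = [5, 0]
r1 m[φ2→X15] = [5, 3]
r1 m[φ2→X4] = [3, 6]
r1 m[φ3→X15] = [6, 0]
r1 m[φ3→X4] = [5, 0]
r1 m[φ4→X15] = [4, 1]
r1 m[φ4→X12] = [4, 1]
r1 m[φ5→X15] = [2, 5]
r1 m[φ5→X12] = [2, 7]
r1 m[φ6→X15] = [0, 1]
r1 m[φ6→X12] = [0, 4]
r1 m[X15→φ0] = [0, 0]
r1 m[X15→φ1] = [0, 0]
r1 m[X15→φ2] = [0, 0]
r1 m[X15→φ3] = [0, 0]
r1 m[X15→φ4] = [0, 0]
r1 m[X15→φ5] = [0, 0]
r1 m[X15→φ6] = [0, 0]
r1 m[X4→φ0] = [0, 0]
r1 m[X4→φ2] = [0, 0]
r1 m[X4→φ3] = [0, 0]
r1 m[X12→φ1] = [0, 0]
r1 m[X12→φ4] = [0, 0]
r1 m[X12→φ5] = [0, 0]
r1 m[X12→φ6] = [0, 0]
r2 m[φ0→X15] = [0, 1]
r2 m[φ0→X4] = [0, 1]
r2 m[φ1→X15] = [0, 2]
r2 m[φ1→X12] = [5, 0]
r2 m[φ2→X15] = [5, 3]
r2 m[φ2→X4] = [3, 6]
r2 m[φ3→X15] = [6, 0]
r2 m[φ3→X4] = [5, 0]
r2 m[φ4→X15] = [4, 1]
r2 m[φ4→X12] = [4, 1]
r2 m[φ5→X15] = [2, 5]
r2 m[φ5→X12] = [2, 7]
r2 m[φ6→X15] = [0, 1]
r2 m[φ6→X12] = [0, 4]
r2 m[X15→φ0] = [17, 12]
r2 m[X15→φ1] = [17, 11]
r2 m[X15→φ2] = [12, 10]
r2 m[X15→φ3] = [11, 13]
r2 m[X15→φ4] = [13, 12]
r2 m[X15→φ5] = [15, 8]
r2 m[X15→φ6] = [17, 12]
r2 m[X4→φ0] = [8, 6]
r2 m[X4→φ2] = [5, 1]
r2 m[X4→φ3] = [3, 7]
r2 m[X12→φ1] = [6, 12]
r2 m[X12→φ4] = [7, 11]
r2 m[X12→φ5] = [9, 5]
r2 m[X12→φ6] = [11, 8]
r3 m[φ0→X15] = [7, 9]
r3 m[φ0→X4] = [13, 16]
r3 m[φ1→X15] = [12, 11]
r3 m[φ1→X12] = [16, 13]
r3 m[φ2→X15] = [7, 8]
r3 m[φ2→X4] = [13, 18]
r3 m[φ3→X15] = [9, 7]
r3 m[φ3→X4] = [17, 13]
r3 m[φ4→X15] = [11, 12]
r3 m[φ4→X12] = [17, 13]
r3 m[φ5→X15] = [11, 12]
r3 m[φ5→X12] = [13, 15]
r3 m[φ6→X15] = [11, 12]
r3 m[φ6→X12] = [13, 16]
r3 m[X15→φ0] = [17, 12]
r3 m[X15→φ1] = [17, 11]
r3 m[X15→φ2] = [12, 10]
r3 m[X15→φ3] = [11, 13]
r3 m[X15→φ4] = [13, 12]
r3 m[X15→φ5] = [15, 8]
r3 m[X15→φ6] = [17, 12]
r3 m[X4→φ0] = [8, 6]
r3 m[X4→φ2] = [5, 1]
r3 m[X4→φ3] = [3, 7]
r3 m[X12→φ1] = [6, 12]
r3 m[X12→φ4] = [7, 11]
r3 m[X12→φ5] = [9, 5]
r3 m[X12→φ6] = [11, 8]
r4 m[φ0→X15] = [7, 9]
r4 m[φ0→X4] = [13, 16]
r4 m[φ1→X15] = [12, 11]
r4 m[φ1→X12] = [16, 13]
r4 m[φ2→X15] = [7, 8]
r4 m[φ2→X4] = [13, 18]
r4 m[φ3→X15] = [9, 7]
r4 m[φ3→X4] = [17, 13]
r4 m[φ4→X15] = [11, 12]
r4 m[φ4→X12] = [17, 13]
r4 m[φ5→X15] = [11, 12]
r4 m[φ5→X12] = [13, 15]
r4 m[φ6→X15] = [11, 12]
r4 m[φ6→X12] = [13, 16]
r4 m[X15→φ0] = [61, 62]
r4 m[X15→φ1] = [56, 60]
r4 m[X15→φ2] = [61, 63]
r4 m[X15→φ3] = [59, 64]
r4 m[X15→φ4] = [57, 59]
r4 m[X15→φ5] = [57, 59]
r4 m[X15→φ6] = [57, 59]
r4 m[X4→φ0] = [30, 31]
r4 m[X4→φ2] = [30, 29]
r4 m[X4→φ3] = [26, 34]
r4 m[X12→φ1] = [43, 44]
r4 m[X12→φ4] = [42, 44]
r4 m[X12→φ5] = [46, 42]
r4 m[X12→φ6] = [46, 41]
r5 m[φ0→X15] = [30, 31]
r5 m[φ0→X4] = [61, 62]
r5 m[φ1→X15] = [44, 46]
r5 m[φ1→X12] = [63, 56]
r5 m[φ2→X15] = [35, 33]
r5 m[φ2→X4] = [66, 67]
r5 m[φ3→X15] = [32, 31]
r5 m[φ3→X4] = [65, 64]
r5 m[φ4→X15] = [46, 45]
r5 m[φ4→X12] = [61, 60]
r5 m[φ5→X15] = [48, 49]
r5 m[φ5→X12] = [59, 66]
r5 m[φ6→X15] = [45, 45]
r5 m[φ6→X12] = [57, 61]
r5 m[X15→φ0] = [61, 62]
r5 m[X15→φ1] = [56, 60]
r5 m[X15→φ2] = [61, 63]
r5 m[X15→φ3] = [59, 64]
r5 m[X15→φ4] = [57, 59]
r5 m[X15→φ5] = [57, 59]
r5 m[X15→φ6] = [57, 59]
r5 m[X4→φ0] = [30, 31]
r5 m[X4→φ2] = [30, 29]
r5 m[X4→φ3] = [26, 34]
r5 m[X12→φ1] = [43, 44]
r5 m[X12→φ4] = [42, 44]
r5 m[X12→φ5] = [46, 42]
r5 m[X12→φ6] = [46, 41]
r6 m[φ0→X15] = [30, 31]
r6 m[φ0→X4] = [61, 62]
r6 m[φ1→X15] = [44, 46]
r6 m[φ1→X12] = [63, 56]
r6 m[φ2→X15] = [35, 33]
r6 m[φ2→X4] = [66, 67]
r6 m[φ3→X15] = [32, 31]
r6 m[φ3→X4] = [65, 64]
r6 m[φ4→X15] = [46, 45]
r6 m[φ4→X12] = [61, 60]
r6 m[φ5→X15] = [48, 49]
r6 m[φ5→X12] = [59, 66]
r6 m[φ6→X15] = [45, 45]
r6 m[φ6→X12] = [57, 61]
r6 m[X15→φ0] = [250, 249]
r6 m[X15→φ1] = [236, 234]
r6 m[X15→φ2] = [245, 247]
r6 m[X15→φ3] = [248, 249]
r6 m[X15→φ4] = [234, 235]
r6 m[X15→φ5] = [232, 231]
r6 m[X15→φ6] = [235, 235]
r6 m[X4→φ0] = [131, 131]
r6 m[X4→φ2] = [126, 126]
r6 m[X4→φ3] = [127, 129]
r6 m[X12→φ1] = [177, 187]
r6 m[X12→φ4] = [179, 183]
r6 m[X12→φ5] = [181, 177]
r6 m[X12→φ6] = [183, 182]
r7 m[φ0→X15] = [131, 132]
r7 m[φ0→X4] = [250, 251]
r7 m[φ1→X15] = [184, 182]
r7 m[φ1→X12] = [239, 236]
r7 m[φ2→X15] = [131, 129]
r7 m[φ2→X4] = [250, 251]
r7 m[φ3→X15] = [133, 129]
r7 m[φ3→X4] = [254, 249]
r7 m[φ4→X15] = [183, 184]
r7 m[φ4→X12] = [238, 236]
r7 m[φ5→X15] = [183, 184]
r7 m[φ5→X12] = [234, 238]
r7 m[φ6→X15] = [183, 184]
r7 m[φ6→X12] = [235, 239]
r7 m[X15→φ0] = [250, 249]
r7 m[X15→φ1] = [236, 234]
r7 m[X15→φ2] = [245, 247]
r7 m[X15→φ3] = [248, 249]
r7 m[X15→φ4] = [234, 235]
r7 m[X15→φ5] = [232, 231]
r7 m[X15→φ6] = [235, 235]
r7 m[X4→φ0] = [131, 131]
r7 m[X4→φ2] = [126, 126]
r7 m[X4→φ3] = [127, 129]
r7 m[X12→φ1] = [177, 187]
r7 m[X12→φ4] = [179, 183]
r7 m[X12→φ5] = [181, 177]
r7 m[X12→φ6] = [183, 182]
r8 m[φ0→X15] = [131, 132]
r8 m[φ0→X4] = [250, 251]
r8 m[φ1→X15] = [184, 182]
r8 m[φ1→X12] = [239, 236]
r8 m[φ2→X15] = [131, 129]
r8 m[φ2→X4] = [250, 251]
r8 m[φ3→X15] = [133, 129]
r8 m[φ3→X4] = [254, 249]
r8 m[φ4→X15] = [183, 184]
r8 m[φ4→X12] = [238, 236]
r8 m[φ5→X15] = [183, 184]
r8 m[φ5→X12] = [234, 238]
r8 m[φ6→X15] = [183, 184]
r8 m[φ6→X12] = [235, 239]
r8 m[X15→φ0] = [997, 992]
r8 m[X15→φ1] = [944, 942]
r8 m[X15→φ2] = [997, 995]
r8 m[X15→φ3] = [995, 995]
r8 m[X15→φ4] = [945, 940]
r8 m[X15→φ5] = [945, 940]
r8 m[X15→φ6] = [945, 940]
r8 m[X4→φ0] = [504, 500]
r8 m[X4→φ2] = [504, 500]
r8 m[X4→φ3] = [500, 502]
r8 m[X12→φ1] = [707, 713]
r8 m[X12→φ4] = [708, 713]
r8 m[X12→φ5] = [712, 711]
r8 m[X12→φ6] = [711, 710]

message @ round 8 = [131, 129]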